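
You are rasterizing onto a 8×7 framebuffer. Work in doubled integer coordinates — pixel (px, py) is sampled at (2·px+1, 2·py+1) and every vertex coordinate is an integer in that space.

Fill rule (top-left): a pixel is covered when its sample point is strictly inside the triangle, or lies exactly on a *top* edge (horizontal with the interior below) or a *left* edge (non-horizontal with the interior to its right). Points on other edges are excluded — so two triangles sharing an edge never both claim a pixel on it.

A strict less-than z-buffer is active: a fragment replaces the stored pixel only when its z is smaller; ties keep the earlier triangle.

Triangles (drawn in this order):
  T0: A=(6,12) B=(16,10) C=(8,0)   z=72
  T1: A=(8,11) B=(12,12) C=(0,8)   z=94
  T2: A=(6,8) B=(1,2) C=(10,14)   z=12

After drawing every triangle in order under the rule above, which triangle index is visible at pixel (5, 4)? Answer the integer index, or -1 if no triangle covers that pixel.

T0:
  2·area = 116  (B↔C swapped to make it positive)
  edge (6, 12)→(8, 0): d=(2,-12) top-left  bias=+0
  edge (8, 0)→(16, 10): d=(8,10) right/bottom  bias=-1
  edge (16, 10)→(6, 12): d=(-10,2) right/bottom  bias=-1
    (4,1)@(9, 3): e=[18,14,84] → █
    (5,1)@(11, 3): e=[42,-6,80] → ·
    (4,2)@(9, 5): e=[22,30,64] → █
    (5,2)@(11, 5): e=[46,10,60] → █
    (6,2)@(13, 5): e=[70,-10,56] → ·
    (3,3)@(7, 7): e=[2,66,48] → █
    (6,3)@(13, 7): e=[74,6,36] → █
    (7,3)@(15, 7): e=[98,-14,32] → ·
    (3,4)@(7, 9): e=[6,82,28] → █
    (7,4)@(15, 9): e=[102,2,12] → █
    (3,5)@(7, 11): e=[10,98,8] → █
    (5,5)@(11, 11): e=[58,58,0] → ·  [on edge]
    (0,6)@(1, 13): e=[-58,174,0] → ·  [on edge]
  covered (14 px):
    · · · · · · · ·
    · · · · █ · · ·
    · · · · █ █ · ·
    · · · █ █ █ █ ·
    · · · █ █ █ █ █
    · · · █ █ · · ·
    · · · · · · · ·
T1:
  2·area = 4  (B↔C swapped to make it positive)
  edge (8, 11)→(0, 8): d=(-8,-3) top-left  bias=+0
  edge (0, 8)→(12, 12): d=(12,4) right/bottom  bias=-1
  edge (12, 12)→(8, 11): d=(-4,-1) top-left  bias=+0
    (1,4)@(3, 9): e=[1,0,3] → ·  [on edge]
    (4,5)@(9, 11): e=[3,0,1] → ·  [on edge]
    (7,6)@(15, 13): e=[5,0,-1] → ·  [on edge]
  covered (0 px):
    · · · · · · · ·
    · · · · · · · ·
    · · · · · · · ·
    · · · · · · · ·
    · · · · · · · ·
    · · · · · · · ·
    · · · · · · · ·
T2:
  2·area = 6  (B↔C swapped to make it positive)
  edge (6, 8)→(10, 14): d=(4,6) right/bottom  bias=-1
  edge (10, 14)→(1, 2): d=(-9,-12) top-left  bias=+0
  edge (1, 2)→(6, 8): d=(5,6) right/bottom  bias=-1
    (2,3)@(5, 7): e=[2,3,1] → █
    (3,3)@(7, 7): e=[-10,27,-11] → ·
    (2,4)@(5, 9): e=[10,-15,11] → ·
  covered (1 px):
    · · · · · · · ·
    · · · · · · · ·
    · · · · · · · ·
    · · █ · · · · ·
    · · · · · · · ·
    · · · · · · · ·
    · · · · · · · ·

Z-buffer (winner per pixel, '.' = empty):
  . . . . . . . .
  . . . . 0 . . .
  . . . . 0 0 . .
  . . 2 0 0 0 0 .
  . . . 0 0 0 0 0
  . . . 0 0 . . .
  . . . . . . . .

Answer: 0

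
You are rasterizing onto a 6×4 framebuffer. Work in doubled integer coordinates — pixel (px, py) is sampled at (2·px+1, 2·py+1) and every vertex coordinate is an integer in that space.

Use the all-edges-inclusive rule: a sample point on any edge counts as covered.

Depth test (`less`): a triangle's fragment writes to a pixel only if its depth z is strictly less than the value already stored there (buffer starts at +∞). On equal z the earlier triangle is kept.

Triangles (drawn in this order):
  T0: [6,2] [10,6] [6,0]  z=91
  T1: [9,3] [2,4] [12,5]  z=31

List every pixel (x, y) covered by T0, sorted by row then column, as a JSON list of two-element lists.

T0:
  2·area = 8  (B↔C swapped to make it positive)
  edge (6, 2)→(6, 0): d=(0,-2) inclusive
  edge (6, 0)→(10, 6): d=(4,6) inclusive
  edge (10, 6)→(6, 2): d=(-4,-4) inclusive
    (2,0)@(5, 1): e=[-2,10,0] → ·  [on edge]
    (3,1)@(7, 3): e=[2,6,0] → █  [on edge]
    (4,1)@(9, 3): e=[6,-6,8] → ·
    (3,2)@(7, 5): e=[2,14,-8] → ·
    (4,2)@(9, 5): e=[6,2,0] → █  [on edge]
    (5,2)@(11, 5): e=[10,-10,8] → ·
    (4,3)@(9, 7): e=[6,10,-8] → ·
    (5,3)@(11, 7): e=[10,-2,0] → ·  [on edge]
  covered (2 px):
    · · · · · ·
    · · · █ · ·
    · · · · █ ·
    · · · · · ·
T1:
  2·area = 17  (B↔C swapped to make it positive)
  edge (9, 3)→(12, 5): d=(3,2) inclusive
  edge (12, 5)→(2, 4): d=(-10,-1) inclusive
  edge (2, 4)→(9, 3): d=(7,-1) inclusive
    (4,1)@(9, 3): e=[0,17,0] → █  [on edge]
    (5,1)@(11, 3): e=[-4,19,2] → ·
    (4,2)@(9, 5): e=[6,-3,14] → ·
  covered (1 px):
    · · · · · ·
    · · · · █ ·
    · · · · · ·
    · · · · · ·

Final: [[3,1],[4,2]]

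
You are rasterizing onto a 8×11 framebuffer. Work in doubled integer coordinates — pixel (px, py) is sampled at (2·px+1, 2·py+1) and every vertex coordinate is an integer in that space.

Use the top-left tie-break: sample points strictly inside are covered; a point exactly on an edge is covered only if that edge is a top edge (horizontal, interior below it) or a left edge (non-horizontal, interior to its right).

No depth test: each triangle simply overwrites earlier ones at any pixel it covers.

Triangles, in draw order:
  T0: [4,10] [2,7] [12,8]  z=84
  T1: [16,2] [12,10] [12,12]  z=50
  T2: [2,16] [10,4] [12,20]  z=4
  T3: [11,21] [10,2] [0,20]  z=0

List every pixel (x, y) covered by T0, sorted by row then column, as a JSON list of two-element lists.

T0:
  2·area = 28
  edge (4, 10)→(2, 7): d=(-2,-3) top-left  bias=+0
  edge (2, 7)→(12, 8): d=(10,1) right/bottom  bias=-1
  edge (12, 8)→(4, 10): d=(-8,2) right/bottom  bias=-1
    (2,4)@(5, 9): e=[5,17,6] → X
    (3,4)@(7, 9): e=[11,15,2] → X
    (4,4)@(9, 9): e=[17,13,-2] → .
    (2,5)@(5, 11): e=[1,37,-10] → .
    (3,5)@(7, 11): e=[7,35,-14] → .
  covered (2 px):
    . . . . . . . .
    . . . . . . . .
    . . . . . . . .
    . . . . . . . .
    . . X X . . . .
    . . . . . . . .
    . . . . . . . .
    . . . . . . . .
    . . . . . . . .
    . . . . . . . .
    . . . . . . . .
T1:
  2·area = 8  (B↔C swapped to make it positive)
  edge (16, 2)→(12, 12): d=(-4,10) right/bottom  bias=-1
  edge (12, 12)→(12, 10): d=(0,-2) top-left  bias=+0
  edge (12, 10)→(16, 2): d=(4,-8) top-left  bias=+0
    (6,4)@(13, 9): e=[2,2,4] → X
    (7,4)@(15, 9): e=[-18,6,20] → .
    (6,5)@(13, 11): e=[-6,2,12] → .
  covered (1 px):
    . . . . . . . .
    . . . . . . . .
    . . . . . . . .
    . . . . . . . .
    . . . . . . X .
    . . . . . . . .
    . . . . . . . .
    . . . . . . . .
    . . . . . . . .
    . . . . . . . .
    . . . . . . . .
T2:
  2·area = 152
  edge (2, 16)→(10, 4): d=(8,-12) top-left  bias=+0
  edge (10, 4)→(12, 20): d=(2,16) right/bottom  bias=-1
  edge (12, 20)→(2, 16): d=(-10,-4) top-left  bias=+0
    (4,3)@(9, 7): e=[12,22,118] → X
    (5,3)@(11, 7): e=[36,-10,126] → .
    (3,4)@(7, 9): e=[4,58,90] → X
    (5,4)@(11, 9): e=[52,-6,106] → .
    (3,5)@(7, 11): e=[20,62,70] → X
    (5,5)@(11, 11): e=[68,-2,86] → .
    (2,6)@(5, 13): e=[12,98,42] → X
    (5,6)@(11, 13): e=[84,2,66] → X
    (6,6)@(13, 13): e=[108,-30,74] → .
    (1,7)@(3, 15): e=[4,134,14] → X
    (6,7)@(13, 15): e=[124,-26,54] → .
    (1,8)@(3, 17): e=[20,138,-6] → .
  covered (19 px):
    . . . . . . . .
    . . . . . . . .
    . . . . . . . .
    . . . . X . . .
    . . . X X . . .
    . . . X X . . .
    . . X X X X . .
    . X X X X X . .
    . . X X X X . .
    . . . . . X . .
    . . . . . . . .
T3:
  2·area = 208  (B↔C swapped to make it positive)
  edge (11, 21)→(0, 20): d=(-11,-1) top-left  bias=+0
  edge (0, 20)→(10, 2): d=(10,-18) top-left  bias=+0
  edge (10, 2)→(11, 21): d=(1,19) right/bottom  bias=-1
    (4,2)@(9, 5): e=[174,12,22] → X
    (5,2)@(11, 5): e=[176,48,-16] → .
    (4,3)@(9, 7): e=[152,32,24] → X
    (5,3)@(11, 7): e=[154,68,-14] → .
    (3,4)@(7, 9): e=[128,16,64] → X
    (5,4)@(11, 9): e=[132,88,-12] → .
    (2,5)@(5, 11): e=[104,0,104] → X  [on edge]
    (5,5)@(11, 11): e=[110,108,-10] → .
    (2,6)@(5, 13): e=[82,20,106] → X
    (5,6)@(11, 13): e=[88,128,-8] → .
    (1,7)@(3, 15): e=[58,4,146] → X
    (5,7)@(11, 15): e=[66,148,-6] → .
    (5,10)@(11, 21): e=[0,208,0] → .  [on edge]
  covered (23 px):
    . . . . . . . .
    . . . . . . . .
    . . . . X . . .
    . . . . X . . .
    . . . X X . . .
    . . X X X . . .
    . . X X X . . .
    . X X X X . . .
    . X X X X . . .
    X X X X X . . .
    . . . . . . . .

Final: [[2,4],[3,4]]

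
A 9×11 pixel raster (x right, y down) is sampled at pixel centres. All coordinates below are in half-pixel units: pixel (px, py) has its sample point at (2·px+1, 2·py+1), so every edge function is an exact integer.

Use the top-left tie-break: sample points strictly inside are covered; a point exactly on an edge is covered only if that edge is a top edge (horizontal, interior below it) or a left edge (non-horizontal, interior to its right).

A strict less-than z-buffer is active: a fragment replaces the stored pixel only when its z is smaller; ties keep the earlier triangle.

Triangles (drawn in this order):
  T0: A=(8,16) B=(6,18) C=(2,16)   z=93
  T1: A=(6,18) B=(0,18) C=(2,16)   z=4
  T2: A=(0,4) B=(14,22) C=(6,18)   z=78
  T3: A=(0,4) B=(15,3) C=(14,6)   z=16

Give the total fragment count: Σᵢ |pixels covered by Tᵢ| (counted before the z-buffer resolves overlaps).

T0:
  2·area = 12
  edge (8, 16)→(6, 18): d=(-2,2) right/bottom  bias=-1
  edge (6, 18)→(2, 16): d=(-4,-2) top-left  bias=+0
  edge (2, 16)→(8, 16): d=(6,0) top-left  bias=+0
    (8,3)@(17, 7): e=[0,66,-54] → ·  [on edge]
    (7,4)@(15, 9): e=[0,54,-42] → ·  [on edge]
    (6,5)@(13, 11): e=[0,42,-30] → ·  [on edge]
    (5,6)@(11, 13): e=[0,30,-18] → ·  [on edge]
    (4,7)@(9, 15): e=[0,18,-6] → ·  [on edge]
    (2,8)@(5, 17): e=[4,2,6] → █
    (3,8)@(7, 17): e=[0,6,6] → ·  [on edge]
    (2,9)@(5, 19): e=[0,-6,18] → ·  [on edge]
    (1,10)@(3, 21): e=[0,-18,30] → ·  [on edge]
  covered (1 px):
    · · · · · · · · ·
    · · · · · · · · ·
    · · · · · · · · ·
    · · · · · · · · ·
    · · · · · · · · ·
    · · · · · · · · ·
    · · · · · · · · ·
    · · · · · · · · ·
    · · █ · · · · · ·
    · · · · · · · · ·
    · · · · · · · · ·
T1:
  2·area = 12
  edge (6, 18)→(0, 18): d=(-6,0) right/bottom  bias=-1
  edge (0, 18)→(2, 16): d=(2,-2) top-left  bias=+0
  edge (2, 16)→(6, 18): d=(4,2) right/bottom  bias=-1
    (8,0)@(17, 1): e=[102,0,-90] → ·  [on edge]
    (7,1)@(15, 3): e=[90,0,-78] → ·  [on edge]
    (6,2)@(13, 5): e=[78,0,-66] → ·  [on edge]
    (5,3)@(11, 7): e=[66,0,-54] → ·  [on edge]
    (4,4)@(9, 9): e=[54,0,-42] → ·  [on edge]
    (3,5)@(7, 11): e=[42,0,-30] → ·  [on edge]
    (2,6)@(5, 13): e=[30,0,-18] → ·  [on edge]
    (1,7)@(3, 15): e=[18,0,-6] → ·  [on edge]
    (0,8)@(1, 17): e=[6,0,6] → █  [on edge]
    (1,8)@(3, 17): e=[6,4,2] → █
    (2,8)@(5, 17): e=[6,8,-2] → ·
    (0,9)@(1, 19): e=[-6,4,14] → ·
  covered (2 px):
    · · · · · · · · ·
    · · · · · · · · ·
    · · · · · · · · ·
    · · · · · · · · ·
    · · · · · · · · ·
    · · · · · · · · ·
    · · · · · · · · ·
    · · · · · · · · ·
    █ █ · · · · · · ·
    · · · · · · · · ·
    · · · · · · · · ·
T2:
  2·area = 88
  edge (0, 4)→(14, 22): d=(14,18) right/bottom  bias=-1
  edge (14, 22)→(6, 18): d=(-8,-4) top-left  bias=+0
  edge (6, 18)→(0, 4): d=(-6,-14) top-left  bias=+0
    (1,4)@(3, 9): e=[16,60,12] → █
    (2,4)@(5, 9): e=[-20,68,40] → ·
    (1,5)@(3, 11): e=[44,44,0] → █  [on edge]
    (2,5)@(5, 11): e=[8,52,28] → █
    (3,5)@(7, 11): e=[-28,60,56] → ·
    (1,6)@(3, 13): e=[72,28,-12] → ·
    (2,6)@(5, 13): e=[36,36,16] → █
    (3,6)@(7, 13): e=[0,44,44] → ·  [on edge]
    (2,7)@(5, 15): e=[64,20,4] → █
    (3,7)@(7, 15): e=[28,28,32] → █
    (4,7)@(9, 15): e=[-8,36,60] → ·
    (2,8)@(5, 17): e=[92,4,-8] → ·
  covered (11 px):
    · · · · · · · · ·
    · · · · · · · · ·
    · · · · · · · · ·
    · · · · · · · · ·
    · █ · · · · · · ·
    · █ █ · · · · · ·
    · · █ · · · · · ·
    · · █ █ · · · · ·
    · · · █ █ · · · ·
    · · · · █ █ · · ·
    · · · · · · █ · ·
T3:
  2·area = 44
  edge (0, 4)→(15, 3): d=(15,-1) top-left  bias=+0
  edge (15, 3)→(14, 6): d=(-1,3) right/bottom  bias=-1
  edge (14, 6)→(0, 4): d=(-14,-2) top-left  bias=+0
    (7,1)@(15, 3): e=[0,0,44] → ·  [on edge]
    (3,2)@(7, 5): e=[22,22,0] → █  [on edge]
    (4,2)@(9, 5): e=[24,16,4] → █
    (5,2)@(11, 5): e=[26,10,8] → █
    (6,2)@(13, 5): e=[28,4,12] → █
    (7,2)@(15, 5): e=[30,-2,16] → ·
    (3,3)@(7, 7): e=[52,20,-28] → ·
    (4,3)@(9, 7): e=[54,14,-24] → ·
    (5,3)@(11, 7): e=[56,8,-20] → ·
    (6,3)@(13, 7): e=[58,2,-16] → ·
    (6,4)@(13, 9): e=[88,0,-44] → ·  [on edge]
    (5,7)@(11, 15): e=[176,0,-132] → ·  [on edge]
    (4,10)@(9, 21): e=[264,0,-220] → ·  [on edge]
  covered (4 px):
    · · · · · · · · ·
    · · · · · · · · ·
    · · · █ █ █ █ · ·
    · · · · · · · · ·
    · · · · · · · · ·
    · · · · · · · · ·
    · · · · · · · · ·
    · · · · · · · · ·
    · · · · · · · · ·
    · · · · · · · · ·
    · · · · · · · · ·

Result: 18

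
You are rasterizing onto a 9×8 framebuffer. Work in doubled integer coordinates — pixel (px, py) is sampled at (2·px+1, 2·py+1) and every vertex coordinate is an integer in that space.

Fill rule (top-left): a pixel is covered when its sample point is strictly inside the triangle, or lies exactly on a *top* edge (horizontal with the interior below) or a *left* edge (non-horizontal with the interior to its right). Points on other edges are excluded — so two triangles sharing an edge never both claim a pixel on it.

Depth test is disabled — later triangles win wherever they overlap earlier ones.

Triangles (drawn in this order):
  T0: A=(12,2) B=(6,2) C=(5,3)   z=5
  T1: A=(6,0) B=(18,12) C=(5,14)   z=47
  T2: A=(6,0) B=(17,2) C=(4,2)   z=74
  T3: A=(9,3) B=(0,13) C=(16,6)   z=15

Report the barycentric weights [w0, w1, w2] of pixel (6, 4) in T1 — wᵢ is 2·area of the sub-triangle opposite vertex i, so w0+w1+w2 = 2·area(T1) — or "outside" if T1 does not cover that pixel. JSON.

T0:
  2·area = 6  (B↔C swapped to make it positive)
  edge (12, 2)→(5, 3): d=(-7,1) right/bottom  bias=-1
  edge (5, 3)→(6, 2): d=(1,-1) top-left  bias=+0
  edge (6, 2)→(12, 2): d=(6,0) top-left  bias=+0
    (3,0)@(7, 1): e=[12,0,-6] → ·  [on edge]
    (2,1)@(5, 3): e=[0,0,6] → ·  [on edge]
    (1,2)@(3, 5): e=[-12,0,18] → ·  [on edge]
    (0,3)@(1, 7): e=[-24,0,30] → ·  [on edge]
  covered (0 px):
    · · · · · · · · ·
    · · · · · · · · ·
    · · · · · · · · ·
    · · · · · · · · ·
    · · · · · · · · ·
    · · · · · · · · ·
    · · · · · · · · ·
    · · · · · · · · ·
T1:
  2·area = 180
  edge (6, 0)→(18, 12): d=(12,12) right/bottom  bias=-1
  edge (18, 12)→(5, 14): d=(-13,2) right/bottom  bias=-1
  edge (5, 14)→(6, 0): d=(1,-14) top-left  bias=+0
    (3,0)@(7, 1): e=[0,165,15] → ·  [on edge]
    (3,1)@(7, 3): e=[24,139,17] → #
    (4,1)@(9, 3): e=[0,135,45] → ·  [on edge]
    (3,2)@(7, 5): e=[48,113,19] → #
    (4,2)@(9, 5): e=[24,109,47] → #
    (5,2)@(11, 5): e=[0,105,75] → ·  [on edge]
    (3,3)@(7, 7): e=[72,87,21] → #
    (5,3)@(11, 7): e=[24,79,77] → #
    (6,3)@(13, 7): e=[0,75,105] → ·  [on edge]
    (3,4)@(7, 9): e=[96,61,23] → #
    (6,4)@(13, 9): e=[24,49,107] → #
    (7,4)@(15, 9): e=[0,45,135] → ·  [on edge]
    (8,5)@(17, 11): e=[0,15,165] → ·  [on edge]
  covered (18 px):
    · · · · · · · · ·
    · · · # · · · · ·
    · · · # # · · · ·
    · · · # # # · · ·
    · · · # # # # · ·
    · · · # # # # # ·
    · · · # # # · · ·
    · · · · · · · · ·
T2:
  2·area = 26
  edge (6, 0)→(17, 2): d=(11,2) right/bottom  bias=-1
  edge (17, 2)→(4, 2): d=(-13,0) right/bottom  bias=-1
  edge (4, 2)→(6, 0): d=(2,-2) top-left  bias=+0
    (2,0)@(5, 1): e=[13,13,0] → #  [on edge]
    (3,0)@(7, 1): e=[9,13,4] → #
    (4,0)@(9, 1): e=[5,13,8] → #
    (5,0)@(11, 1): e=[1,13,12] → #
    (6,0)@(13, 1): e=[-3,13,16] → ·
    (1,1)@(3, 3): e=[39,-13,0] → ·  [on edge]
    (2,1)@(5, 3): e=[35,-13,4] → ·
    (3,1)@(7, 3): e=[31,-13,8] → ·
    (4,1)@(9, 3): e=[27,-13,12] → ·
    (5,1)@(11, 3): e=[23,-13,16] → ·
    (0,2)@(1, 5): e=[65,-39,0] → ·  [on edge]
  covered (4 px):
    · · # # # # · · ·
    · · · · · · · · ·
    · · · · · · · · ·
    · · · · · · · · ·
    · · · · · · · · ·
    · · · · · · · · ·
    · · · · · · · · ·
    · · · · · · · · ·
T3:
  2·area = 97  (B↔C swapped to make it positive)
  edge (9, 3)→(16, 6): d=(7,3) right/bottom  bias=-1
  edge (16, 6)→(0, 13): d=(-16,7) right/bottom  bias=-1
  edge (0, 13)→(9, 3): d=(9,-10) top-left  bias=+0
    (4,1)@(9, 3): e=[0,97,0] → ·  [on edge]
    (4,2)@(9, 5): e=[14,65,18] → #
    (5,2)@(11, 5): e=[8,51,38] → #
    (6,2)@(13, 5): e=[2,37,58] → #
    (7,2)@(15, 5): e=[-4,23,78] → ·
    (3,3)@(7, 7): e=[34,47,16] → #
    (7,3)@(15, 7): e=[10,-9,96] → ·
    (2,4)@(5, 9): e=[54,29,14] → #
    (5,4)@(11, 9): e=[36,-13,74] → ·
    (6,4)@(13, 9): e=[30,-27,94] → ·
    (1,5)@(3, 11): e=[74,11,12] → #
    (2,5)@(5, 11): e=[68,-3,32] → ·
  covered (11 px):
    · · · · · · · · ·
    · · · · · · · · ·
    · · · · # # # · ·
    · · · # # # # · ·
    · · # # # · · · ·
    · # · · · · · · ·
    · · · · · · · · ·
    · · · · · · · · ·

Answer: [49,107,24]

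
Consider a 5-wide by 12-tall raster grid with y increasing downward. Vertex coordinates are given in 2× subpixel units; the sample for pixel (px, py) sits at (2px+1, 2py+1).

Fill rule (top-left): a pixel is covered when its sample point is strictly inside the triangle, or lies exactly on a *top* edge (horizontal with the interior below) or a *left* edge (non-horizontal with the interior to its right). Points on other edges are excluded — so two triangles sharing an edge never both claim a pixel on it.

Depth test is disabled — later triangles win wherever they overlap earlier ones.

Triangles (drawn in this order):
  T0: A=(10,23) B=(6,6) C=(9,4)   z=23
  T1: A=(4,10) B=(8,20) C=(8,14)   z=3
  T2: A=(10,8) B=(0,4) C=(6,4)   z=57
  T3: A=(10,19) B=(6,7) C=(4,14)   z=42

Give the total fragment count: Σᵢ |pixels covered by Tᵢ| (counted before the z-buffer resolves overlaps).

T0:
  2·area = 59
  edge (10, 23)→(6, 6): d=(-4,-17) top-left  bias=+0
  edge (6, 6)→(9, 4): d=(3,-2) top-left  bias=+0
  edge (9, 4)→(10, 23): d=(1,19) right/bottom  bias=-1
    (4,2)@(9, 5): e=[55,3,1] → X
    (3,3)@(7, 7): e=[13,5,41] → X
    (3,4)@(7, 9): e=[5,11,43] → X
    (3,5)@(7, 11): e=[-3,17,45] → .
    (4,5)@(9, 11): e=[31,21,7] → X
    (4,6)@(9, 13): e=[23,27,9] → X
    (4,7)@(9, 15): e=[15,33,11] → X
    (4,8)@(9, 17): e=[7,39,13] → X
    (4,9)@(9, 19): e=[-1,45,15] → .
  covered (9 px):
    . . . . .
    . . . . .
    . . . . X
    . . . X X
    . . . X X
    . . . . X
    . . . . X
    . . . . X
    . . . . X
    . . . . .
    . . . . .
    . . . . .
T1:
  2·area = 24  (B↔C swapped to make it positive)
  edge (4, 10)→(8, 14): d=(4,4) right/bottom  bias=-1
  edge (8, 14)→(8, 20): d=(0,6) right/bottom  bias=-1
  edge (8, 20)→(4, 10): d=(-4,-10) top-left  bias=+0
    (0,3)@(1, 7): e=[0,42,-18] → .  [on edge]
    (1,4)@(3, 9): e=[0,30,-6] → .  [on edge]
    (2,5)@(5, 11): e=[0,18,6] → .  [on edge]
    (3,6)@(7, 13): e=[0,6,18] → .  [on edge]
    (3,7)@(7, 15): e=[8,6,10] → X
    (4,7)@(9, 15): e=[0,-6,30] → .  [on edge]
    (3,8)@(7, 17): e=[16,6,2] → X
    (4,8)@(9, 17): e=[8,-6,22] → .
    (3,9)@(7, 19): e=[24,6,-6] → .
  covered (2 px):
    . . . . .
    . . . . .
    . . . . .
    . . . . .
    . . . . .
    . . . . .
    . . . . .
    . . . X .
    . . . X .
    . . . . .
    . . . . .
    . . . . .
T2:
  2·area = 24
  edge (10, 8)→(0, 4): d=(-10,-4) top-left  bias=+0
  edge (0, 4)→(6, 4): d=(6,0) top-left  bias=+0
  edge (6, 4)→(10, 8): d=(4,4) right/bottom  bias=-1
    (1,0)@(3, 1): e=[42,-18,0] → .  [on edge]
    (2,1)@(5, 3): e=[30,-6,0] → .  [on edge]
    (1,2)@(3, 5): e=[2,6,16] → X
    (2,2)@(5, 5): e=[10,6,8] → X
    (3,2)@(7, 5): e=[18,6,0] → .  [on edge]
    (1,3)@(3, 7): e=[-18,18,24] → .
    (2,3)@(5, 7): e=[-10,18,16] → .
    (4,3)@(9, 7): e=[6,18,0] → .  [on edge]
  covered (2 px):
    . . . . .
    . . . . .
    . X X . .
    . . . . .
    . . . . .
    . . . . .
    . . . . .
    . . . . .
    . . . . .
    . . . . .
    . . . . .
    . . . . .
T3:
  2·area = 52  (B↔C swapped to make it positive)
  edge (10, 19)→(4, 14): d=(-6,-5) top-left  bias=+0
  edge (4, 14)→(6, 7): d=(2,-7) top-left  bias=+0
  edge (6, 7)→(10, 19): d=(4,12) right/bottom  bias=-1
    (2,5)@(5, 11): e=[23,1,28] → X
    (3,5)@(7, 11): e=[33,15,4] → X
    (4,5)@(9, 11): e=[43,29,-20] → .
    (2,6)@(5, 13): e=[11,5,36] → X
    (4,6)@(9, 13): e=[31,33,-12] → .
    (2,7)@(5, 15): e=[-1,9,44] → .
    (3,7)@(7, 15): e=[9,23,20] → X
    (4,7)@(9, 15): e=[19,37,-4] → .
    (3,8)@(7, 17): e=[-3,27,28] → .
    (4,8)@(9, 17): e=[7,41,4] → X
    (4,9)@(9, 19): e=[-5,45,12] → .
  covered (6 px):
    . . . . .
    . . . . .
    . . . . .
    . . . . .
    . . . . .
    . . X X .
    . . X X .
    . . . X .
    . . . . X
    . . . . .
    . . . . .
    . . . . .

Answer: 19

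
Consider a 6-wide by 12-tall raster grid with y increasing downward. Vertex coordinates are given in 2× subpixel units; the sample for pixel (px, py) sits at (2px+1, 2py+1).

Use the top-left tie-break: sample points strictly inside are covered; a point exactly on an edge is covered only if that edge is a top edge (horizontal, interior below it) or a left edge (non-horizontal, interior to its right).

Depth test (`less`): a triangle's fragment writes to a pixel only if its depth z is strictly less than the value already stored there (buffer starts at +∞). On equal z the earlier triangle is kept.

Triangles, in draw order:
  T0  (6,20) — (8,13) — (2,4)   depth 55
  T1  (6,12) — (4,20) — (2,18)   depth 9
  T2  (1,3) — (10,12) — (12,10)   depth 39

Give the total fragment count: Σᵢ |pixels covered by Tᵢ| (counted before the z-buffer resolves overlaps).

T0:
  2·area = 60  (B↔C swapped to make it positive)
  edge (6, 20)→(2, 4): d=(-4,-16) top-left  bias=+0
  edge (2, 4)→(8, 13): d=(6,9) right/bottom  bias=-1
  edge (8, 13)→(6, 20): d=(-2,7) right/bottom  bias=-1
    (1,3)@(3, 7): e=[4,9,47] → █
    (2,3)@(5, 7): e=[36,-9,33] → ·
    (1,4)@(3, 9): e=[-4,21,43] → ·
    (2,4)@(5, 9): e=[28,3,29] → █
    (3,4)@(7, 9): e=[60,-15,15] → ·
    (2,5)@(5, 11): e=[20,15,25] → █
    (3,5)@(7, 11): e=[52,-3,11] → ·
    (2,6)@(5, 13): e=[12,27,21] → █
    (3,6)@(7, 13): e=[44,9,7] → █
    (4,6)@(9, 13): e=[76,-9,-7] → ·
    (2,7)@(5, 15): e=[4,39,17] → █
    (4,7)@(9, 15): e=[68,3,-11] → ·
  covered (7 px):
    · · · · · ·
    · · · · · ·
    · · · · · ·
    · █ · · · ·
    · · █ · · ·
    · · █ · · ·
    · · █ █ · ·
    · · █ █ · ·
    · · · · · ·
    · · · · · ·
    · · · · · ·
    · · · · · ·
T1:
  2·area = 20
  edge (6, 12)→(4, 20): d=(-2,8) right/bottom  bias=-1
  edge (4, 20)→(2, 18): d=(-2,-2) top-left  bias=+0
  edge (2, 18)→(6, 12): d=(4,-6) top-left  bias=+0
    (2,7)@(5, 15): e=[2,12,6] → █
    (3,7)@(7, 15): e=[-14,16,18] → ·
    (0,8)@(1, 17): e=[30,0,-10] → ·  [on edge]
    (1,8)@(3, 17): e=[14,4,2] → █
    (2,8)@(5, 17): e=[-2,8,14] → ·
    (1,9)@(3, 19): e=[10,0,10] → █  [on edge]
    (2,9)@(5, 19): e=[-6,4,22] → ·
    (1,10)@(3, 21): e=[6,-4,18] → ·
    (2,10)@(5, 21): e=[-10,0,30] → ·  [on edge]
    (3,11)@(7, 23): e=[-30,0,50] → ·  [on edge]
  covered (3 px):
    · · · · · ·
    · · · · · ·
    · · · · · ·
    · · · · · ·
    · · · · · ·
    · · · · · ·
    · · · · · ·
    · · █ · · ·
    · █ · · · ·
    · █ · · · ·
    · · · · · ·
    · · · · · ·
T2:
  2·area = 36  (B↔C swapped to make it positive)
  edge (1, 3)→(12, 10): d=(11,7) right/bottom  bias=-1
  edge (12, 10)→(10, 12): d=(-2,2) right/bottom  bias=-1
  edge (10, 12)→(1, 3): d=(-9,-9) top-left  bias=+0
    (0,1)@(1, 3): e=[0,36,0] → ·  [on edge]
    (1,2)@(3, 5): e=[8,28,0] → █  [on edge]
    (2,2)@(5, 5): e=[-6,24,18] → ·
    (1,3)@(3, 7): e=[30,24,-18] → ·
    (2,3)@(5, 7): e=[16,20,0] → █  [on edge]
    (3,3)@(7, 7): e=[2,16,18] → █
    (4,3)@(9, 7): e=[-12,12,36] → ·
    (2,4)@(5, 9): e=[38,16,-18] → ·
    (3,4)@(7, 9): e=[24,12,0] → █  [on edge]
    (4,4)@(9, 9): e=[10,8,18] → █
    (5,4)@(11, 9): e=[-4,4,36] → ·
    (3,5)@(7, 11): e=[46,8,-18] → ·
    (4,5)@(9, 11): e=[32,4,0] → █  [on edge]
    (5,5)@(11, 11): e=[18,0,18] → ·  [on edge]
    (4,6)@(9, 13): e=[54,0,-18] → ·  [on edge]
    (5,6)@(11, 13): e=[40,-4,0] → ·  [on edge]
    (3,7)@(7, 15): e=[90,0,-54] → ·  [on edge]
    (2,8)@(5, 17): e=[126,0,-90] → ·  [on edge]
    (1,9)@(3, 19): e=[162,0,-126] → ·  [on edge]
    (0,10)@(1, 21): e=[198,0,-162] → ·  [on edge]
  covered (6 px):
    · · · · · ·
    · · · · · ·
    · █ · · · ·
    · · █ █ · ·
    · · · █ █ ·
    · · · · █ ·
    · · · · · ·
    · · · · · ·
    · · · · · ·
    · · · · · ·
    · · · · · ·
    · · · · · ·

Final: 16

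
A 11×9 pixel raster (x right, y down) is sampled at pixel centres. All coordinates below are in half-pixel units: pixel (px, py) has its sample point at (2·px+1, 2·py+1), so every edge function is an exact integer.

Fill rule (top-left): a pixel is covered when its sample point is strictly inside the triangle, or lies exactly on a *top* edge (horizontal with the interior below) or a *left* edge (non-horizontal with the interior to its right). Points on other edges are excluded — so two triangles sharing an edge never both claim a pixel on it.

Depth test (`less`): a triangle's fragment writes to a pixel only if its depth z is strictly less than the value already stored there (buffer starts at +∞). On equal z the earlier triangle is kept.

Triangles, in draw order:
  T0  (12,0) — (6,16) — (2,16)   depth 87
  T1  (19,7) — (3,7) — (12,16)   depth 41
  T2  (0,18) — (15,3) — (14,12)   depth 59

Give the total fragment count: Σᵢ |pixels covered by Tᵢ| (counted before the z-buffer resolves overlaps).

T0:
  2·area = 64
  edge (12, 0)→(6, 16): d=(-6,16) right/bottom  bias=-1
  edge (6, 16)→(2, 16): d=(-4,0) right/bottom  bias=-1
  edge (2, 16)→(12, 0): d=(10,-16) top-left  bias=+0
    (4,2)@(9, 5): e=[18,44,2] → █
    (5,2)@(11, 5): e=[-14,44,34] → ·
    (4,3)@(9, 7): e=[6,36,22] → █
    (5,3)@(11, 7): e=[-26,36,54] → ·
    (3,4)@(7, 9): e=[26,28,10] → █
    (4,4)@(9, 9): e=[-6,28,42] → ·
    (3,5)@(7, 11): e=[14,20,30] → █
    (4,5)@(9, 11): e=[-18,20,62] → ·
    (2,6)@(5, 13): e=[34,12,18] → █
    (4,6)@(9, 13): e=[-30,12,82] → ·
    (1,7)@(3, 15): e=[54,4,6] → █
    (3,7)@(7, 15): e=[-10,4,70] → ·
  covered (8 px):
    · · · · · · · · · · ·
    · · · · · · · · · · ·
    · · · · █ · · · · · ·
    · · · · █ · · · · · ·
    · · · █ · · · · · · ·
    · · · █ · · · · · · ·
    · · █ █ · · · · · · ·
    · █ █ · · · · · · · ·
    · · · · · · · · · · ·
T1:
  2·area = 144  (B↔C swapped to make it positive)
  edge (19, 7)→(12, 16): d=(-7,9) right/bottom  bias=-1
  edge (12, 16)→(3, 7): d=(-9,-9) top-left  bias=+0
  edge (3, 7)→(19, 7): d=(16,0) top-left  bias=+0
    (0,2)@(1, 5): e=[176,0,-32] → ·  [on edge]
    (0,3)@(1, 7): e=[162,-18,0] → ·  [on edge]
    (1,3)@(3, 7): e=[144,0,0] → █  [on edge]
    (2,3)@(5, 7): e=[126,18,0] → █  [on edge]
    (3,3)@(7, 7): e=[108,36,0] → █  [on edge]
    (4,3)@(9, 7): e=[90,54,0] → █  [on edge]
    (5,3)@(11, 7): e=[72,72,0] → █  [on edge]
    (6,3)@(13, 7): e=[54,90,0] → █  [on edge]
    (7,3)@(15, 7): e=[36,108,0] → █  [on edge]
    (8,3)@(17, 7): e=[18,126,0] → █  [on edge]
    (9,3)@(19, 7): e=[0,144,0] → ·  [on edge]
    (10,3)@(21, 7): e=[-18,162,0] → ·  [on edge]
    (2,4)@(5, 9): e=[112,0,32] → █  [on edge]
    (3,5)@(7, 11): e=[80,0,64] → █  [on edge]
    (4,6)@(9, 13): e=[48,0,96] → █  [on edge]
    (5,7)@(11, 15): e=[16,0,128] → █  [on edge]
    (6,8)@(13, 17): e=[-16,0,160] → ·  [on edge]
  covered (24 px):
    · · · · · · · · · · ·
    · · · · · · · · · · ·
    · · · · · · · · · · ·
    · █ █ █ █ █ █ █ █ · ·
    · · █ █ █ █ █ █ █ · ·
    · · · █ █ █ █ █ · · ·
    · · · · █ █ █ · · · ·
    · · · · · █ · · · · ·
    · · · · · · · · · · ·
T2:
  2·area = 120
  edge (0, 18)→(15, 3): d=(15,-15) top-left  bias=+0
  edge (15, 3)→(14, 12): d=(-1,9) right/bottom  bias=-1
  edge (14, 12)→(0, 18): d=(-14,6) right/bottom  bias=-1
    (8,0)@(17, 1): e=[0,-16,136] → ·  [on edge]
    (7,1)@(15, 3): e=[0,0,120] → ·  [on edge]
    (6,2)@(13, 5): e=[0,16,104] → █  [on edge]
    (7,2)@(15, 5): e=[30,-2,92] → ·
    (5,3)@(11, 7): e=[0,32,88] → █  [on edge]
    (7,3)@(15, 7): e=[60,-4,64] → ·
    (4,4)@(9, 9): e=[0,48,72] → █  [on edge]
    (7,4)@(15, 9): e=[90,-6,36] → ·
    (10,4)@(21, 9): e=[180,-60,0] → ·  [on edge]
    (3,5)@(7, 11): e=[0,64,56] → █  [on edge]
    (7,5)@(15, 11): e=[120,-8,8] → ·
    (2,6)@(5, 13): e=[0,80,40] → █  [on edge]
    (1,7)@(3, 15): e=[0,96,24] → █  [on edge]
    (3,7)@(7, 15): e=[60,60,0] → ·  [on edge]
    (0,8)@(1, 17): e=[0,112,8] → █  [on edge]
  covered (17 px):
    · · · · · · · · · · ·
    · · · · · · · · · · ·
    · · · · · · █ · · · ·
    · · · · · █ █ · · · ·
    · · · · █ █ █ · · · ·
    · · · █ █ █ █ · · · ·
    · · █ █ █ █ · · · · ·
    · █ █ · · · · · · · ·
    █ · · · · · · · · · ·

Final: 49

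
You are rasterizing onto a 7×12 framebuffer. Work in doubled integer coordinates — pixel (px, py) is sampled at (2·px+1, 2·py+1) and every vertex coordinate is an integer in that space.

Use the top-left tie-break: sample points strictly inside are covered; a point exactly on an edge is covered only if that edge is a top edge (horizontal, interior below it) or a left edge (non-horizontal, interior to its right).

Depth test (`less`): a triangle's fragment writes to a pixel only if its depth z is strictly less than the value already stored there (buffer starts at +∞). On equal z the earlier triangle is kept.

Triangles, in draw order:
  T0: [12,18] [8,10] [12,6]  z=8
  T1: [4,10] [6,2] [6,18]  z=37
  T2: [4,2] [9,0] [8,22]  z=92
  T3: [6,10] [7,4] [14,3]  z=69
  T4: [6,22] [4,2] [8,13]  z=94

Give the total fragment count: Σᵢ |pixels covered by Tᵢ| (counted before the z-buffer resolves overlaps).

T0:
  2·area = 48
  edge (12, 18)→(8, 10): d=(-4,-8) top-left  bias=+0
  edge (8, 10)→(12, 6): d=(4,-4) top-left  bias=+0
  edge (12, 6)→(12, 18): d=(0,12) right/bottom  bias=-1
    (6,2)@(13, 5): e=[60,0,-12] → ·  [on edge]
    (5,3)@(11, 7): e=[36,0,12] → █  [on edge]
    (6,3)@(13, 7): e=[52,8,-12] → ·
    (4,4)@(9, 9): e=[12,0,36] → █  [on edge]
    (6,4)@(13, 9): e=[44,16,-12] → ·
    (3,5)@(7, 11): e=[-12,0,60] → ·  [on edge]
    (4,5)@(9, 11): e=[4,8,36] → █
    (6,5)@(13, 11): e=[36,24,-12] → ·
    (2,6)@(5, 13): e=[-36,0,84] → ·  [on edge]
    (4,6)@(9, 13): e=[-4,16,36] → ·
    (5,6)@(11, 13): e=[12,24,12] → █
    (6,6)@(13, 13): e=[28,32,-12] → ·
    (1,7)@(3, 15): e=[-60,0,108] → ·  [on edge]
    (0,8)@(1, 17): e=[-84,0,132] → ·  [on edge]
  covered (7 px):
    · · · · · · ·
    · · · · · · ·
    · · · · · · ·
    · · · · · █ ·
    · · · · █ █ ·
    · · · · █ █ ·
    · · · · · █ ·
    · · · · · █ ·
    · · · · · · ·
    · · · · · · ·
    · · · · · · ·
    · · · · · · ·
T1:
  2·area = 32
  edge (4, 10)→(6, 2): d=(2,-8) top-left  bias=+0
  edge (6, 2)→(6, 18): d=(0,16) right/bottom  bias=-1
  edge (6, 18)→(4, 10): d=(-2,-8) top-left  bias=+0
    (2,3)@(5, 7): e=[2,16,14] → █
    (3,3)@(7, 7): e=[18,-16,30] → ·
    (2,4)@(5, 9): e=[6,16,10] → █
    (3,4)@(7, 9): e=[22,-16,26] → ·
    (2,5)@(5, 11): e=[10,16,6] → █
    (3,5)@(7, 11): e=[26,-16,22] → ·
    (2,6)@(5, 13): e=[14,16,2] → █
    (3,6)@(7, 13): e=[30,-16,18] → ·
    (2,7)@(5, 15): e=[18,16,-2] → ·
  covered (4 px):
    · · · · · · ·
    · · · · · · ·
    · · · · · · ·
    · · █ · · · ·
    · · █ · · · ·
    · · █ · · · ·
    · · █ · · · ·
    · · · · · · ·
    · · · · · · ·
    · · · · · · ·
    · · · · · · ·
    · · · · · · ·
T2:
  2·area = 108
  edge (4, 2)→(9, 0): d=(5,-2) top-left  bias=+0
  edge (9, 0)→(8, 22): d=(-1,22) right/bottom  bias=-1
  edge (8, 22)→(4, 2): d=(-4,-20) top-left  bias=+0
    (3,0)@(7, 1): e=[1,43,64] → █
    (4,0)@(9, 1): e=[5,-1,104] → ·
    (2,1)@(5, 3): e=[7,85,16] → █
    (4,1)@(9, 3): e=[15,-3,96] → ·
    (2,2)@(5, 5): e=[17,83,8] → █
    (4,2)@(9, 5): e=[25,-5,88] → ·
    (2,3)@(5, 7): e=[27,81,0] → █  [on edge]
    (4,3)@(9, 7): e=[35,-7,80] → ·
    (2,4)@(5, 9): e=[37,79,-8] → ·
    (3,4)@(7, 9): e=[41,35,32] → █
    (4,4)@(9, 9): e=[45,-9,72] → ·
    (3,5)@(7, 11): e=[51,33,24] → █
    (3,8)@(7, 17): e=[81,27,0] → █  [on edge]
  covered (12 px):
    · · · █ · · ·
    · · █ █ · · ·
    · · █ █ · · ·
    · · █ █ · · ·
    · · · █ · · ·
    · · · █ · · ·
    · · · █ · · ·
    · · · █ · · ·
    · · · █ · · ·
    · · · · · · ·
    · · · · · · ·
    · · · · · · ·
T3:
  2·area = 41
  edge (6, 10)→(7, 4): d=(1,-6) top-left  bias=+0
  edge (7, 4)→(14, 3): d=(7,-1) top-left  bias=+0
  edge (14, 3)→(6, 10): d=(-8,7) right/bottom  bias=-1
    (3,2)@(7, 5): e=[1,7,33] → █
    (4,2)@(9, 5): e=[13,9,19] → █
    (5,2)@(11, 5): e=[25,11,5] → █
    (6,2)@(13, 5): e=[37,13,-9] → ·
    (3,3)@(7, 7): e=[3,21,17] → █
    (5,3)@(11, 7): e=[27,25,-11] → ·
    (3,4)@(7, 9): e=[5,35,1] → █
    (4,4)@(9, 9): e=[17,37,-13] → ·
    (3,5)@(7, 11): e=[7,49,-15] → ·
  covered (6 px):
    · · · · · · ·
    · · · · · · ·
    · · · █ █ █ ·
    · · · █ █ · ·
    · · · █ · · ·
    · · · · · · ·
    · · · · · · ·
    · · · · · · ·
    · · · · · · ·
    · · · · · · ·
    · · · · · · ·
    · · · · · · ·
T4:
  2·area = 58
  edge (6, 22)→(4, 2): d=(-2,-20) top-left  bias=+0
  edge (4, 2)→(8, 13): d=(4,11) right/bottom  bias=-1
  edge (8, 13)→(6, 22): d=(-2,9) right/bottom  bias=-1
    (2,2)@(5, 5): e=[14,1,43] → █
    (3,2)@(7, 5): e=[54,-21,25] → ·
    (2,3)@(5, 7): e=[10,9,39] → █
    (3,3)@(7, 7): e=[50,-13,21] → ·
    (2,4)@(5, 9): e=[6,17,35] → █
    (3,4)@(7, 9): e=[46,-5,17] → ·
    (2,5)@(5, 11): e=[2,25,31] → █
    (3,5)@(7, 11): e=[42,3,13] → █
    (4,5)@(9, 11): e=[82,-19,-5] → ·
    (2,6)@(5, 13): e=[-2,33,27] → ·
    (3,6)@(7, 13): e=[38,11,9] → █
    (4,6)@(9, 13): e=[78,-11,-9] → ·
  covered (8 px):
    · · · · · · ·
    · · · · · · ·
    · · █ · · · ·
    · · █ · · · ·
    · · █ · · · ·
    · · █ █ · · ·
    · · · █ · · ·
    · · · █ · · ·
    · · · █ · · ·
    · · · · · · ·
    · · · · · · ·
    · · · · · · ·

Final: 37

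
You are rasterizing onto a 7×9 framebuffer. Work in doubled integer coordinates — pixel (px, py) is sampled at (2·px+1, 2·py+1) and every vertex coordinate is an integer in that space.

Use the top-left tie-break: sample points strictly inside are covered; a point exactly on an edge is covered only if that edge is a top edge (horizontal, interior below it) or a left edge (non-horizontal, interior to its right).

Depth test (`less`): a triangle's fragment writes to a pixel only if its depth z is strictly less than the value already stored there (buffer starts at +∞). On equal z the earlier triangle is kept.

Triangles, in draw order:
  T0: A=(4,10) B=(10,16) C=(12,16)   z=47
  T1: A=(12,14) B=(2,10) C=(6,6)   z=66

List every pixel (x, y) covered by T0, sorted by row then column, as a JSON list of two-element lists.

T0:
  2·area = 12  (B↔C swapped to make it positive)
  edge (4, 10)→(12, 16): d=(8,6) right/bottom  bias=-1
  edge (12, 16)→(10, 16): d=(-2,0) right/bottom  bias=-1
  edge (10, 16)→(4, 10): d=(-6,-6) top-left  bias=+0
    (0,3)@(1, 7): e=[-6,18,0] → .  [on edge]
    (1,4)@(3, 9): e=[-2,14,0] → .  [on edge]
    (2,5)@(5, 11): e=[2,10,0] → X  [on edge]
    (3,5)@(7, 11): e=[-10,10,12] → .
    (2,6)@(5, 13): e=[18,6,-12] → .
    (3,6)@(7, 13): e=[6,6,0] → X  [on edge]
    (4,6)@(9, 13): e=[-6,6,12] → .
    (3,7)@(7, 15): e=[22,2,-12] → .
    (4,7)@(9, 15): e=[10,2,0] → X  [on edge]
    (5,7)@(11, 15): e=[-2,2,12] → .
    (4,8)@(9, 17): e=[26,-2,-12] → .
    (5,8)@(11, 17): e=[14,-2,0] → .  [on edge]
  covered (3 px):
    . . . . . . .
    . . . . . . .
    . . . . . . .
    . . . . . . .
    . . . . . . .
    . . X . . . .
    . . . X . . .
    . . . . X . .
    . . . . . . .
T1:
  2·area = 56
  edge (12, 14)→(2, 10): d=(-10,-4) top-left  bias=+0
  edge (2, 10)→(6, 6): d=(4,-4) top-left  bias=+0
  edge (6, 6)→(12, 14): d=(6,8) right/bottom  bias=-1
    (5,0)@(11, 1): e=[126,0,-70] → .  [on edge]
    (4,1)@(9, 3): e=[98,0,-42] → .  [on edge]
    (3,2)@(7, 5): e=[70,0,-14] → .  [on edge]
    (2,3)@(5, 7): e=[42,0,14] → X  [on edge]
    (3,3)@(7, 7): e=[50,8,-2] → .
    (1,4)@(3, 9): e=[14,0,42] → X  [on edge]
    (3,4)@(7, 9): e=[30,16,10] → X
    (4,4)@(9, 9): e=[38,24,-6] → .
    (0,5)@(1, 11): e=[-14,0,70] → .  [on edge]
    (1,5)@(3, 11): e=[-6,8,54] → .
    (2,5)@(5, 11): e=[2,16,38] → X
    (4,5)@(9, 11): e=[18,32,6] → X
  covered (8 px):
    . . . . . . .
    . . . . . . .
    . . . . . . .
    . . X . . . .
    . X X X . . .
    . . X X X . .
    . . . . . X .
    . . . . . . .
    . . . . . . .

Final: [[2,5],[3,6],[4,7]]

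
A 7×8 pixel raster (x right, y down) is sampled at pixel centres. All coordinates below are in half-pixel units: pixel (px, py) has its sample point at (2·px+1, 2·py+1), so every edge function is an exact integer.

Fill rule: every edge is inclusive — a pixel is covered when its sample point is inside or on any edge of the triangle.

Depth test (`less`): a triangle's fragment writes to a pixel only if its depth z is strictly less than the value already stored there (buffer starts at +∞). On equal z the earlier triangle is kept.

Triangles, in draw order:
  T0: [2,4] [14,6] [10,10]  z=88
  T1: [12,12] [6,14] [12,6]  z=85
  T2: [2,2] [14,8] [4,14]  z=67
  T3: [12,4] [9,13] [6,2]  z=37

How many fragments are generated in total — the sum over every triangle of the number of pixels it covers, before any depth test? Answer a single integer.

T0:
  2·area = 56
  edge (2, 4)→(14, 6): d=(12,2) inclusive
  edge (14, 6)→(10, 10): d=(-4,4) inclusive
  edge (10, 10)→(2, 4): d=(-8,-6) inclusive
    (2,2)@(5, 5): e=[6,40,10] → █
    (3,2)@(7, 5): e=[2,32,22] → █
    (4,2)@(9, 5): e=[-2,24,34] → ·
    (2,3)@(5, 7): e=[30,32,-6] → ·
    (3,3)@(7, 7): e=[26,24,6] → █
    (4,3)@(9, 7): e=[22,16,18] → █
    (5,3)@(11, 7): e=[18,8,30] → █
    (6,3)@(13, 7): e=[14,0,42] → █  [on edge]
    (3,4)@(7, 9): e=[50,16,-10] → ·
    (4,4)@(9, 9): e=[46,8,2] → █
    (5,4)@(11, 9): e=[42,0,14] → █  [on edge]
    (6,4)@(13, 9): e=[38,-8,26] → ·
    (4,5)@(9, 11): e=[70,0,-14] → ·  [on edge]
    (3,6)@(7, 13): e=[98,0,-42] → ·  [on edge]
    (2,7)@(5, 15): e=[126,0,-70] → ·  [on edge]
  covered (8 px):
    · · · · · · ·
    · · · · · · ·
    · · █ █ · · ·
    · · · █ █ █ █
    · · · · █ █ ·
    · · · · · · ·
    · · · · · · ·
    · · · · · · ·
T1:
  2·area = 36
  edge (12, 12)→(6, 14): d=(-6,2) inclusive
  edge (6, 14)→(12, 6): d=(6,-8) inclusive
  edge (12, 6)→(12, 12): d=(0,6) inclusive
    (5,4)@(11, 9): e=[20,10,6] → █
    (6,4)@(13, 9): e=[16,26,-6] → ·
    (4,5)@(9, 11): e=[12,6,18] → █
    (6,5)@(13, 11): e=[4,38,-6] → ·
    (3,6)@(7, 13): e=[4,2,30] → █
    (4,6)@(9, 13): e=[0,18,18] → █  [on edge]
    (5,6)@(11, 13): e=[-4,34,6] → ·
    (1,7)@(3, 15): e=[0,-18,54] → ·  [on edge]
    (3,7)@(7, 15): e=[-8,14,30] → ·
    (4,7)@(9, 15): e=[-12,30,18] → ·
  covered (5 px):
    · · · · · · ·
    · · · · · · ·
    · · · · · · ·
    · · · · · · ·
    · · · · · █ ·
    · · · · █ █ ·
    · · · █ █ · ·
    · · · · · · ·
T2:
  2·area = 132
  edge (2, 2)→(14, 8): d=(12,6) inclusive
  edge (14, 8)→(4, 14): d=(-10,6) inclusive
  edge (4, 14)→(2, 2): d=(-2,-12) inclusive
    (1,1)@(3, 3): e=[6,116,10] → █
    (2,1)@(5, 3): e=[-6,104,34] → ·
    (1,2)@(3, 5): e=[30,96,6] → █
    (2,2)@(5, 5): e=[18,84,30] → █
    (3,2)@(7, 5): e=[6,72,54] → █
    (4,2)@(9, 5): e=[-6,60,78] → ·
    (1,3)@(3, 7): e=[54,76,2] → █
    (4,3)@(9, 7): e=[18,40,74] → █
    (5,3)@(11, 7): e=[6,28,98] → █
    (6,3)@(13, 7): e=[-6,16,122] → ·
    (1,4)@(3, 9): e=[78,56,-2] → ·
    (2,4)@(5, 9): e=[66,44,22] → █
    (4,5)@(9, 11): e=[66,0,66] → █  [on edge]
  covered (17 px):
    · · · · · · ·
    · █ · · · · ·
    · █ █ █ · · ·
    · █ █ █ █ █ ·
    · · █ █ █ █ ·
    · · █ █ █ · ·
    · · █ · · · ·
    · · · · · · ·
T3:
  2·area = 60
  edge (12, 4)→(9, 13): d=(-3,9) inclusive
  edge (9, 13)→(6, 2): d=(-3,-11) inclusive
  edge (6, 2)→(12, 4): d=(6,2) inclusive
    (1,0)@(3, 1): e=[90,-30,0] → ·  [on edge]
    (6,0)@(13, 1): e=[0,80,-20] → ·  [on edge]
    (3,1)@(7, 3): e=[48,8,4] → █
    (4,1)@(9, 3): e=[30,30,0] → █  [on edge]
    (5,1)@(11, 3): e=[12,52,-4] → ·
    (3,2)@(7, 5): e=[42,2,16] → █
    (5,2)@(11, 5): e=[6,46,8] → █
    (6,2)@(13, 5): e=[-12,68,4] → ·
    (3,3)@(7, 7): e=[36,-4,28] → ·
    (4,3)@(9, 7): e=[18,18,24] → █
    (5,3)@(11, 7): e=[0,40,20] → █  [on edge]
    (6,3)@(13, 7): e=[-18,62,16] → ·
    (4,6)@(9, 13): e=[0,0,60] → █  [on edge]
  covered (10 px):
    · · · · · · ·
    · · · █ █ · ·
    · · · █ █ █ ·
    · · · · █ █ ·
    · · · · █ · ·
    · · · · █ · ·
    · · · · █ · ·
    · · · · · · ·

Final: 40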